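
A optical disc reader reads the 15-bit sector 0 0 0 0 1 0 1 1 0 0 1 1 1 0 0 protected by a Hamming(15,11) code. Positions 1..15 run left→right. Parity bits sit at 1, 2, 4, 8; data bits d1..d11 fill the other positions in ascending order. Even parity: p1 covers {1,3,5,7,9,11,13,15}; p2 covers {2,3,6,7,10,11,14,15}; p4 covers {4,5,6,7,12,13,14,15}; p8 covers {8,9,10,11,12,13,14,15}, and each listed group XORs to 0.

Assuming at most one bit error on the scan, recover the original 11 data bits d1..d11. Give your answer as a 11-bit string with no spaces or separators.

01010011100

s1 (pos 1,3,5,7,9,11,13,15): 0⊕0⊕1⊕1⊕0⊕1⊕1⊕0 = 0
s2 (pos 2,3,6,7,10,11,14,15): 0⊕0⊕0⊕1⊕0⊕1⊕0⊕0 = 0
s4 (pos 4,5,6,7,12,13,14,15): 0⊕1⊕0⊕1⊕1⊕1⊕0⊕0 = 0
s8 (pos 8,9,10,11,12,13,14,15): 1⊕0⊕0⊕1⊕1⊕1⊕0⊕0 = 0
Syndrome s8…s1 = 0000 → no error.
Read data bits from positions 3,5,6,7,9,10,11,12,13,14,15: 01010011100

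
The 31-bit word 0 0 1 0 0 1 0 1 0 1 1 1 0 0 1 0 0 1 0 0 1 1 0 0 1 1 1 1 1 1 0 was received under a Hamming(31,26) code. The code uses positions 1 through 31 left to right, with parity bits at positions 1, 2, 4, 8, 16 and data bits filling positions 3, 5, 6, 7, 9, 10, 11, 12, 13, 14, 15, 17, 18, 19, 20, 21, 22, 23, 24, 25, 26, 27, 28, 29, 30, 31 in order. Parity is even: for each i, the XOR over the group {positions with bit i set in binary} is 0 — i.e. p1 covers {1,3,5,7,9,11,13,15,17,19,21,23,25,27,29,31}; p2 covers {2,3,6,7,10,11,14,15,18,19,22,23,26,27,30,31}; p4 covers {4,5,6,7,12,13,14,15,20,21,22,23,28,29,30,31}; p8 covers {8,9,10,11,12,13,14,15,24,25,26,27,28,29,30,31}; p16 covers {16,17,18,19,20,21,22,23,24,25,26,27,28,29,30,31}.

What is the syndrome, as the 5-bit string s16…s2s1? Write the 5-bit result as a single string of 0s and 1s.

s1 (pos 1,3,5,7,9,11,13,15,17,19,21,23,25,27,29,31): 0⊕1⊕0⊕0⊕0⊕1⊕0⊕1⊕0⊕0⊕1⊕0⊕1⊕1⊕1⊕0 = 1
s2 (pos 2,3,6,7,10,11,14,15,18,19,22,23,26,27,30,31): 0⊕1⊕1⊕0⊕1⊕1⊕0⊕1⊕1⊕0⊕1⊕0⊕1⊕1⊕1⊕0 = 0
s4 (pos 4,5,6,7,12,13,14,15,20,21,22,23,28,29,30,31): 0⊕0⊕1⊕0⊕1⊕0⊕0⊕1⊕0⊕1⊕1⊕0⊕1⊕1⊕1⊕0 = 0
s8 (pos 8,9,10,11,12,13,14,15,24,25,26,27,28,29,30,31): 1⊕0⊕1⊕1⊕1⊕0⊕0⊕1⊕0⊕1⊕1⊕1⊕1⊕1⊕1⊕0 = 1
s16 (pos 16,17,18,19,20,21,22,23,24,25,26,27,28,29,30,31): 0⊕0⊕1⊕0⊕0⊕1⊕1⊕0⊕0⊕1⊕1⊕1⊕1⊕1⊕1⊕0 = 1
Syndrome s16…s1 = 11001 → error at position 25.

11001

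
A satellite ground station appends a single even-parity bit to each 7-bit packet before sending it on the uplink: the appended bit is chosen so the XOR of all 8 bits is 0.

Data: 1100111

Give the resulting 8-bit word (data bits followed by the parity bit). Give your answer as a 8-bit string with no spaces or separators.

XOR of the 7 data bits: 1⊕1⊕0⊕0⊕1⊕1⊕1 = 1
Parity bit = 1 (so all 8 bits XOR to 0).

11001111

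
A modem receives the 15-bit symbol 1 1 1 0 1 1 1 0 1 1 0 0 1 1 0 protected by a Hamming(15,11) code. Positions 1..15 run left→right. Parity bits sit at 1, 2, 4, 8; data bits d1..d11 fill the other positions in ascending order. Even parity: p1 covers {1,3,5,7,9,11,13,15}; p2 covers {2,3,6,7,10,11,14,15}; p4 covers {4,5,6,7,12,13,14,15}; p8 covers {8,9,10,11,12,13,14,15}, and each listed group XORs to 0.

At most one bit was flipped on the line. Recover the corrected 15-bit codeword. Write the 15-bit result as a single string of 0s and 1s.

s1 (pos 1,3,5,7,9,11,13,15): 1⊕1⊕1⊕1⊕1⊕0⊕1⊕0 = 0
s2 (pos 2,3,6,7,10,11,14,15): 1⊕1⊕1⊕1⊕1⊕0⊕1⊕0 = 0
s4 (pos 4,5,6,7,12,13,14,15): 0⊕1⊕1⊕1⊕0⊕1⊕1⊕0 = 1
s8 (pos 8,9,10,11,12,13,14,15): 0⊕1⊕1⊕0⊕0⊕1⊕1⊕0 = 0
Syndrome s8…s1 = 0100 → error at position 4.
Flip position 4: 111011101100110 → 111111101100110

111111101100110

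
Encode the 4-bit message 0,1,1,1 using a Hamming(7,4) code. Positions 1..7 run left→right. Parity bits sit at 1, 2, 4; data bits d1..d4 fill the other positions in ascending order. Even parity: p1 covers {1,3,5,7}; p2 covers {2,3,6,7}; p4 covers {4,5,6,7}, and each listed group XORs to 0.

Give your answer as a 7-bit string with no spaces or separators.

Place data at non-parity positions: p1 p2 0 p4 1 1 1
p1 (pos 1,3,5,7): XOR of data positions = 0⊕1⊕1 = 0
p2 (pos 2,3,6,7): XOR of data positions = 0⊕1⊕1 = 0
p4 (pos 4,5,6,7): XOR of data positions = 1⊕1⊕1 = 1
Codeword: 0001111

0001111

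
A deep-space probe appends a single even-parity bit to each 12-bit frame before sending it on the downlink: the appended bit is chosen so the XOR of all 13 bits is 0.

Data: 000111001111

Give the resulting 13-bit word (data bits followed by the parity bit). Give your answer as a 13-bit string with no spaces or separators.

XOR of the 12 data bits: 0⊕0⊕0⊕1⊕1⊕1⊕0⊕0⊕1⊕1⊕1⊕1 = 1
Parity bit = 1 (so all 13 bits XOR to 0).

0001110011111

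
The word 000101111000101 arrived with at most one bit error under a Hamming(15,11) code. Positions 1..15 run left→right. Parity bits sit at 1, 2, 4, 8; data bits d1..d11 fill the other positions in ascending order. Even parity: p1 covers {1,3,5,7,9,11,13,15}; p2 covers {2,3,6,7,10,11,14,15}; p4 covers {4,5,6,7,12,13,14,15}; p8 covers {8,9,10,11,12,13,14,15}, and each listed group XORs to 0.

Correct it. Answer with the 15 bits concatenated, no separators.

000100111000101

s1 (pos 1,3,5,7,9,11,13,15): 0⊕0⊕0⊕1⊕1⊕0⊕1⊕1 = 0
s2 (pos 2,3,6,7,10,11,14,15): 0⊕0⊕1⊕1⊕0⊕0⊕0⊕1 = 1
s4 (pos 4,5,6,7,12,13,14,15): 1⊕0⊕1⊕1⊕0⊕1⊕0⊕1 = 1
s8 (pos 8,9,10,11,12,13,14,15): 1⊕1⊕0⊕0⊕0⊕1⊕0⊕1 = 0
Syndrome s8…s1 = 0110 → error at position 6.
Flip position 6: 000101111000101 → 000100111000101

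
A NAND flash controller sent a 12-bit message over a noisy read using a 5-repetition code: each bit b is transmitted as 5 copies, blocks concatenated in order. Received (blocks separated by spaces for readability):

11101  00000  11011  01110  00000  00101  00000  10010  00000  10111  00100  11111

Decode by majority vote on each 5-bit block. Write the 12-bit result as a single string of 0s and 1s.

101100000101

Block 1 (11101): 4 ones → 1
Block 2 (00000): 0 ones → 0
Block 3 (11011): 4 ones → 1
Block 4 (01110): 3 ones → 1
Block 5 (00000): 0 ones → 0
Block 6 (00101): 2 ones → 0
Block 7 (00000): 0 ones → 0
Block 8 (10010): 2 ones → 0
Block 9 (00000): 0 ones → 0
Block 10 (10111): 4 ones → 1
Block 11 (00100): 1 one → 0
Block 12 (11111): 5 ones → 1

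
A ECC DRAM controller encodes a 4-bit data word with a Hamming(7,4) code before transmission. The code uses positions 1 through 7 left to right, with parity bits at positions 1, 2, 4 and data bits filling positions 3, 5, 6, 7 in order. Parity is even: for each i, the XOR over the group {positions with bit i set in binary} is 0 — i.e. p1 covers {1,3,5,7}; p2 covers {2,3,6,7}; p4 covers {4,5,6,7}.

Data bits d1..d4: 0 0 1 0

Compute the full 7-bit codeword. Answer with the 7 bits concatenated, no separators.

0101010

Place data at non-parity positions: p1 p2 0 p4 0 1 0
p1 (pos 1,3,5,7): XOR of data positions = 0⊕0⊕0 = 0
p2 (pos 2,3,6,7): XOR of data positions = 0⊕1⊕0 = 1
p4 (pos 4,5,6,7): XOR of data positions = 0⊕1⊕0 = 1
Codeword: 0101010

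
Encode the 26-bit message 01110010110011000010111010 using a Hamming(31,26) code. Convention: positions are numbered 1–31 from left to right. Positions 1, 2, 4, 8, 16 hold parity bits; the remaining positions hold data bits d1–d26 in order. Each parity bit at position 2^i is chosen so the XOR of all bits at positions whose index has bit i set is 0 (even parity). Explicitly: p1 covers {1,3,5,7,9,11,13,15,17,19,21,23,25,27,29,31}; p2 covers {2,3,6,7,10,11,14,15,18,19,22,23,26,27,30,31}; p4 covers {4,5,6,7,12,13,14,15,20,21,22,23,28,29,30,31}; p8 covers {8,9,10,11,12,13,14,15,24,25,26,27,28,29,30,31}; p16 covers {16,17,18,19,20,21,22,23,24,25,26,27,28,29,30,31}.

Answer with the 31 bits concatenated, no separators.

Place data at non-parity positions: p1 p2 0 p4 1 1 1 p8 0 0 1 0 1 1 0 p16 0 1 1 0 0 0 0 1 0 1 1 1 0 1 0
p1 (pos 1,3,5,7,9,11,13,15,17,19,21,23,25,27,29,31): XOR of data positions = 0⊕1⊕1⊕0⊕1⊕1⊕0⊕0⊕1⊕0⊕0⊕0⊕1⊕0⊕0 = 0
p2 (pos 2,3,6,7,10,11,14,15,18,19,22,23,26,27,30,31): XOR of data positions = 0⊕1⊕1⊕0⊕1⊕1⊕0⊕1⊕1⊕0⊕0⊕1⊕1⊕1⊕0 = 1
p4 (pos 4,5,6,7,12,13,14,15,20,21,22,23,28,29,30,31): XOR of data positions = 1⊕1⊕1⊕0⊕1⊕1⊕0⊕0⊕0⊕0⊕0⊕1⊕0⊕1⊕0 = 1
p8 (pos 8,9,10,11,12,13,14,15,24,25,26,27,28,29,30,31): XOR of data positions = 0⊕0⊕1⊕0⊕1⊕1⊕0⊕1⊕0⊕1⊕1⊕1⊕0⊕1⊕0 = 0
p16 (pos 16,17,18,19,20,21,22,23,24,25,26,27,28,29,30,31): XOR of data positions = 0⊕1⊕1⊕0⊕0⊕0⊕0⊕1⊕0⊕1⊕1⊕1⊕0⊕1⊕0 = 1
Codeword: 0101111000101101011000010111010

0101111000101101011000010111010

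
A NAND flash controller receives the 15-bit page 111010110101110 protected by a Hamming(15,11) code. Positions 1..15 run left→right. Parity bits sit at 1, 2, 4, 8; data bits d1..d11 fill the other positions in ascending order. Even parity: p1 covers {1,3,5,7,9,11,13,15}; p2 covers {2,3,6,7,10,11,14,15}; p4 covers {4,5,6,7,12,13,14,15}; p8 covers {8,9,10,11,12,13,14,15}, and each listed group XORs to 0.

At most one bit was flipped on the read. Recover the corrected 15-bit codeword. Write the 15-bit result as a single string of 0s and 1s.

s1 (pos 1,3,5,7,9,11,13,15): 1⊕1⊕1⊕1⊕0⊕0⊕1⊕0 = 1
s2 (pos 2,3,6,7,10,11,14,15): 1⊕1⊕0⊕1⊕1⊕0⊕1⊕0 = 1
s4 (pos 4,5,6,7,12,13,14,15): 0⊕1⊕0⊕1⊕1⊕1⊕1⊕0 = 1
s8 (pos 8,9,10,11,12,13,14,15): 1⊕0⊕1⊕0⊕1⊕1⊕1⊕0 = 1
Syndrome s8…s1 = 1111 → error at position 15.
Flip position 15: 111010110101110 → 111010110101111

111010110101111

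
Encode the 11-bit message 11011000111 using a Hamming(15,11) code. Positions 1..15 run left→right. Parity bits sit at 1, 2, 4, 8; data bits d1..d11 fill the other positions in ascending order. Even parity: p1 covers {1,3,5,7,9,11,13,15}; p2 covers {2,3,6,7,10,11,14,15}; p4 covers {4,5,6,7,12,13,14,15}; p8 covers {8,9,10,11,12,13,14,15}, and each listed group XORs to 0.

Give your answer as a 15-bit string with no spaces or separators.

001110101000111

Place data at non-parity positions: p1 p2 1 p4 1 0 1 p8 1 0 0 0 1 1 1
p1 (pos 1,3,5,7,9,11,13,15): XOR of data positions = 1⊕1⊕1⊕1⊕0⊕1⊕1 = 0
p2 (pos 2,3,6,7,10,11,14,15): XOR of data positions = 1⊕0⊕1⊕0⊕0⊕1⊕1 = 0
p4 (pos 4,5,6,7,12,13,14,15): XOR of data positions = 1⊕0⊕1⊕0⊕1⊕1⊕1 = 1
p8 (pos 8,9,10,11,12,13,14,15): XOR of data positions = 1⊕0⊕0⊕0⊕1⊕1⊕1 = 0
Codeword: 001110101000111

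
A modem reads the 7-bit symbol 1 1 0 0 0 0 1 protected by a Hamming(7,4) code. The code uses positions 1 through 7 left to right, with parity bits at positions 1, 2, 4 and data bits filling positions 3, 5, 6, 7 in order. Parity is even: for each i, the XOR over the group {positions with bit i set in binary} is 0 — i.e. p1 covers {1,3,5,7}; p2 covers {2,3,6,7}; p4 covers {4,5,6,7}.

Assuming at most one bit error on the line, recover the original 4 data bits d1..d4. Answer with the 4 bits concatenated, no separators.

s1 (pos 1,3,5,7): 1⊕0⊕0⊕1 = 0
s2 (pos 2,3,6,7): 1⊕0⊕0⊕1 = 0
s4 (pos 4,5,6,7): 0⊕0⊕0⊕1 = 1
Syndrome s4…s1 = 100 → error at position 4.
Flip position 4: 1100001 → 1101001
Read data bits from positions 3,5,6,7: 0001

0001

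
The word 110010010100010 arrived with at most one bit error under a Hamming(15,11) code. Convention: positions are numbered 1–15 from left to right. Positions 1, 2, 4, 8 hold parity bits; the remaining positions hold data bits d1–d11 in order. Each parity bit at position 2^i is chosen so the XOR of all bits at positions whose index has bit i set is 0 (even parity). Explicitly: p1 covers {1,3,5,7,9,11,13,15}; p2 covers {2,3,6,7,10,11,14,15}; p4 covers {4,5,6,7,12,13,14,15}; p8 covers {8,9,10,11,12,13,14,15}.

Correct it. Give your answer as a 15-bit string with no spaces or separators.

110010010000010

s1 (pos 1,3,5,7,9,11,13,15): 1⊕0⊕1⊕0⊕0⊕0⊕0⊕0 = 0
s2 (pos 2,3,6,7,10,11,14,15): 1⊕0⊕0⊕0⊕1⊕0⊕1⊕0 = 1
s4 (pos 4,5,6,7,12,13,14,15): 0⊕1⊕0⊕0⊕0⊕0⊕1⊕0 = 0
s8 (pos 8,9,10,11,12,13,14,15): 1⊕0⊕1⊕0⊕0⊕0⊕1⊕0 = 1
Syndrome s8…s1 = 1010 → error at position 10.
Flip position 10: 110010010100010 → 110010010000010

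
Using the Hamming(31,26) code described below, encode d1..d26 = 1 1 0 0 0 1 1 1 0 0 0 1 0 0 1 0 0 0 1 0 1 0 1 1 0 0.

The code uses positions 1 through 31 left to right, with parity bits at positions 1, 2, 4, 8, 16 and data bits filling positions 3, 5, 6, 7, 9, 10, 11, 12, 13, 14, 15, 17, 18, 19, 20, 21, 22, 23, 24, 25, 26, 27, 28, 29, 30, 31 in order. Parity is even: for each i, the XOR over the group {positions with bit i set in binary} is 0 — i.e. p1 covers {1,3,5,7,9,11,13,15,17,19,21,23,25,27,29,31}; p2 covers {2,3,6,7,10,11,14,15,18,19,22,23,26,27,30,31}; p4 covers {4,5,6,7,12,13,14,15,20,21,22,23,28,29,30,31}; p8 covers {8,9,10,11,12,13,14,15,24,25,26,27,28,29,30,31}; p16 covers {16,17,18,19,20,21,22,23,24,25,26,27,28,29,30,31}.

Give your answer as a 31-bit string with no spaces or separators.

1011100101110000100100010101100

Place data at non-parity positions: p1 p2 1 p4 1 0 0 p8 0 1 1 1 0 0 0 p16 1 0 0 1 0 0 0 1 0 1 0 1 1 0 0
p1 (pos 1,3,5,7,9,11,13,15,17,19,21,23,25,27,29,31): XOR of data positions = 1⊕1⊕0⊕0⊕1⊕0⊕0⊕1⊕0⊕0⊕0⊕0⊕0⊕1⊕0 = 1
p2 (pos 2,3,6,7,10,11,14,15,18,19,22,23,26,27,30,31): XOR of data positions = 1⊕0⊕0⊕1⊕1⊕0⊕0⊕0⊕0⊕0⊕0⊕1⊕0⊕0⊕0 = 0
p4 (pos 4,5,6,7,12,13,14,15,20,21,22,23,28,29,30,31): XOR of data positions = 1⊕0⊕0⊕1⊕0⊕0⊕0⊕1⊕0⊕0⊕0⊕1⊕1⊕0⊕0 = 1
p8 (pos 8,9,10,11,12,13,14,15,24,25,26,27,28,29,30,31): XOR of data positions = 0⊕1⊕1⊕1⊕0⊕0⊕0⊕1⊕0⊕1⊕0⊕1⊕1⊕0⊕0 = 1
p16 (pos 16,17,18,19,20,21,22,23,24,25,26,27,28,29,30,31): XOR of data positions = 1⊕0⊕0⊕1⊕0⊕0⊕0⊕1⊕0⊕1⊕0⊕1⊕1⊕0⊕0 = 0
Codeword: 1011100101110000100100010101100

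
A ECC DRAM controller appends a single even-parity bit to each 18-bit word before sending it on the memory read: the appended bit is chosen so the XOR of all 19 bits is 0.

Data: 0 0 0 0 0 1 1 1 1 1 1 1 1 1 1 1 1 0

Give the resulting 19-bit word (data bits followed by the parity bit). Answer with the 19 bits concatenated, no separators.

XOR of the 18 data bits: 0⊕0⊕0⊕0⊕0⊕1⊕1⊕1⊕1⊕1⊕1⊕1⊕1⊕1⊕1⊕1⊕1⊕0 = 0
Parity bit = 0 (so all 19 bits XOR to 0).

0000011111111111100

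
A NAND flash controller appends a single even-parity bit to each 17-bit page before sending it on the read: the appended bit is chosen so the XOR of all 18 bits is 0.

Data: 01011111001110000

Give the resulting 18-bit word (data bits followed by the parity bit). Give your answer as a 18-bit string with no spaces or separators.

XOR of the 17 data bits: 0⊕1⊕0⊕1⊕1⊕1⊕1⊕1⊕0⊕0⊕1⊕1⊕1⊕0⊕0⊕0⊕0 = 1
Parity bit = 1 (so all 18 bits XOR to 0).

010111110011100001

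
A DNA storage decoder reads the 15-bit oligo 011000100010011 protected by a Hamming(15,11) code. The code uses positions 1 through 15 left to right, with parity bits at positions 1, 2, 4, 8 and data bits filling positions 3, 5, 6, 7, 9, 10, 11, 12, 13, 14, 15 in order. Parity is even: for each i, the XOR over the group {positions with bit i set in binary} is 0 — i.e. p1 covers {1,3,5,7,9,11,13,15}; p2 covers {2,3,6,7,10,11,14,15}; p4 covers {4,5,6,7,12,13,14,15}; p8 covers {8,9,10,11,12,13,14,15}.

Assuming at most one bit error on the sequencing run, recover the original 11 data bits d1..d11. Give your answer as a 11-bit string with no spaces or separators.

10010011011

s1 (pos 1,3,5,7,9,11,13,15): 0⊕1⊕0⊕1⊕0⊕1⊕0⊕1 = 0
s2 (pos 2,3,6,7,10,11,14,15): 1⊕1⊕0⊕1⊕0⊕1⊕1⊕1 = 0
s4 (pos 4,5,6,7,12,13,14,15): 0⊕0⊕0⊕1⊕0⊕0⊕1⊕1 = 1
s8 (pos 8,9,10,11,12,13,14,15): 0⊕0⊕0⊕1⊕0⊕0⊕1⊕1 = 1
Syndrome s8…s1 = 1100 → error at position 12.
Flip position 12: 011000100010011 → 011000100011011
Read data bits from positions 3,5,6,7,9,10,11,12,13,14,15: 10010011011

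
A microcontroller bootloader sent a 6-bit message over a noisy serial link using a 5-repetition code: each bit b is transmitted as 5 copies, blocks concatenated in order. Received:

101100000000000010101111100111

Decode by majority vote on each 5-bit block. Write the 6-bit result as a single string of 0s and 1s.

100011

Block 1 (10110): 3 ones → 1
Block 2 (00000): 0 ones → 0
Block 3 (00000): 0 ones → 0
Block 4 (01010): 2 ones → 0
Block 5 (11111): 5 ones → 1
Block 6 (00111): 3 ones → 1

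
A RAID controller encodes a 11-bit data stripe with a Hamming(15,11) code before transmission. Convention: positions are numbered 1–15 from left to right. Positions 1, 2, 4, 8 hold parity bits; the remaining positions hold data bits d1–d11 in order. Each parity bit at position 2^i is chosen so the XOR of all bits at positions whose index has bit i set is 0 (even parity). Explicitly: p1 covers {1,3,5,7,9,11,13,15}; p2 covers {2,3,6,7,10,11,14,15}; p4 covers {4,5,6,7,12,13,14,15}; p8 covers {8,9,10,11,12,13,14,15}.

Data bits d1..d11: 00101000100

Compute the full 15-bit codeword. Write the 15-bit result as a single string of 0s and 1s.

010001001000100

Place data at non-parity positions: p1 p2 0 p4 0 1 0 p8 1 0 0 0 1 0 0
p1 (pos 1,3,5,7,9,11,13,15): XOR of data positions = 0⊕0⊕0⊕1⊕0⊕1⊕0 = 0
p2 (pos 2,3,6,7,10,11,14,15): XOR of data positions = 0⊕1⊕0⊕0⊕0⊕0⊕0 = 1
p4 (pos 4,5,6,7,12,13,14,15): XOR of data positions = 0⊕1⊕0⊕0⊕1⊕0⊕0 = 0
p8 (pos 8,9,10,11,12,13,14,15): XOR of data positions = 1⊕0⊕0⊕0⊕1⊕0⊕0 = 0
Codeword: 010001001000100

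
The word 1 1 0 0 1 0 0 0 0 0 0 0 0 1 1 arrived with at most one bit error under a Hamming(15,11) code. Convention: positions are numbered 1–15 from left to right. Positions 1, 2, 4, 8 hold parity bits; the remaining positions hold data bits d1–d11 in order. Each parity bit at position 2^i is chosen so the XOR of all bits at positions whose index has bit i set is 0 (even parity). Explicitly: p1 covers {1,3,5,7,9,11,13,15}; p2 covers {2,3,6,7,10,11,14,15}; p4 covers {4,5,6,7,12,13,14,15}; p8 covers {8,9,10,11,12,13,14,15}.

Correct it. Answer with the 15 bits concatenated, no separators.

s1 (pos 1,3,5,7,9,11,13,15): 1⊕0⊕1⊕0⊕0⊕0⊕0⊕1 = 1
s2 (pos 2,3,6,7,10,11,14,15): 1⊕0⊕0⊕0⊕0⊕0⊕1⊕1 = 1
s4 (pos 4,5,6,7,12,13,14,15): 0⊕1⊕0⊕0⊕0⊕0⊕1⊕1 = 1
s8 (pos 8,9,10,11,12,13,14,15): 0⊕0⊕0⊕0⊕0⊕0⊕1⊕1 = 0
Syndrome s8…s1 = 0111 → error at position 7.
Flip position 7: 110010000000011 → 110010100000011

110010100000011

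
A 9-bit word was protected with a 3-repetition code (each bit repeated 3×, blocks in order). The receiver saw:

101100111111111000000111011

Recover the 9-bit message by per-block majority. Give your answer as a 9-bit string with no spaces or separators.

101110011

Block 1 (101): 2 ones → 1
Block 2 (100): 1 one → 0
Block 3 (111): 3 ones → 1
Block 4 (111): 3 ones → 1
Block 5 (111): 3 ones → 1
Block 6 (000): 0 ones → 0
Block 7 (000): 0 ones → 0
Block 8 (111): 3 ones → 1
Block 9 (011): 2 ones → 1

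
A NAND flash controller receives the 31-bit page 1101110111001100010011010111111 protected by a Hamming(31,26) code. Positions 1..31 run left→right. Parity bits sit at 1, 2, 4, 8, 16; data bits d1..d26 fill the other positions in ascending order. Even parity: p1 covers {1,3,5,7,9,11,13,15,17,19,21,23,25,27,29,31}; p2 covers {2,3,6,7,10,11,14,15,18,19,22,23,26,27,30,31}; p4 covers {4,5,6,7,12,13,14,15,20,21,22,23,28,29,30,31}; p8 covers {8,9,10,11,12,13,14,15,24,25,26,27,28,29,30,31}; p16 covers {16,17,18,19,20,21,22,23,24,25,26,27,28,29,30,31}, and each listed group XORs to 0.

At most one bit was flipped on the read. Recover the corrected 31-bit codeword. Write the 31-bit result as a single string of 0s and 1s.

s1 (pos 1,3,5,7,9,11,13,15,17,19,21,23,25,27,29,31): 1⊕0⊕1⊕0⊕1⊕0⊕1⊕0⊕0⊕0⊕1⊕0⊕0⊕1⊕1⊕1 = 0
s2 (pos 2,3,6,7,10,11,14,15,18,19,22,23,26,27,30,31): 1⊕0⊕1⊕0⊕1⊕0⊕1⊕0⊕1⊕0⊕1⊕0⊕1⊕1⊕1⊕1 = 0
s4 (pos 4,5,6,7,12,13,14,15,20,21,22,23,28,29,30,31): 1⊕1⊕1⊕0⊕0⊕1⊕1⊕0⊕0⊕1⊕1⊕0⊕1⊕1⊕1⊕1 = 1
s8 (pos 8,9,10,11,12,13,14,15,24,25,26,27,28,29,30,31): 1⊕1⊕1⊕0⊕0⊕1⊕1⊕0⊕1⊕0⊕1⊕1⊕1⊕1⊕1⊕1 = 0
s16 (pos 16,17,18,19,20,21,22,23,24,25,26,27,28,29,30,31): 0⊕0⊕1⊕0⊕0⊕1⊕1⊕0⊕1⊕0⊕1⊕1⊕1⊕1⊕1⊕1 = 0
Syndrome s16…s1 = 00100 → error at position 4.
Flip position 4: 1101110111001100010011010111111 → 1100110111001100010011010111111

1100110111001100010011010111111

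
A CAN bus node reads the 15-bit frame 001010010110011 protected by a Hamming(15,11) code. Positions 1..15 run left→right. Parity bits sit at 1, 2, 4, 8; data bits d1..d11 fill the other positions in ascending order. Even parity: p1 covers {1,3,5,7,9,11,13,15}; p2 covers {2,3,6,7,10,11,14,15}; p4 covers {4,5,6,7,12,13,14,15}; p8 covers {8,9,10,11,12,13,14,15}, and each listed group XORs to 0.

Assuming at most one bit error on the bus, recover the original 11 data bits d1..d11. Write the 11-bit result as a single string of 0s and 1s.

11000110001

s1 (pos 1,3,5,7,9,11,13,15): 0⊕1⊕1⊕0⊕0⊕1⊕0⊕1 = 0
s2 (pos 2,3,6,7,10,11,14,15): 0⊕1⊕0⊕0⊕1⊕1⊕1⊕1 = 1
s4 (pos 4,5,6,7,12,13,14,15): 0⊕1⊕0⊕0⊕0⊕0⊕1⊕1 = 1
s8 (pos 8,9,10,11,12,13,14,15): 1⊕0⊕1⊕1⊕0⊕0⊕1⊕1 = 1
Syndrome s8…s1 = 1110 → error at position 14.
Flip position 14: 001010010110011 → 001010010110001
Read data bits from positions 3,5,6,7,9,10,11,12,13,14,15: 11000110001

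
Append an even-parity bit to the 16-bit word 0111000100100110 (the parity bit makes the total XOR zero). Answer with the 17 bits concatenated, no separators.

01110001001001101

XOR of the 16 data bits: 0⊕1⊕1⊕1⊕0⊕0⊕0⊕1⊕0⊕0⊕1⊕0⊕0⊕1⊕1⊕0 = 1
Parity bit = 1 (so all 17 bits XOR to 0).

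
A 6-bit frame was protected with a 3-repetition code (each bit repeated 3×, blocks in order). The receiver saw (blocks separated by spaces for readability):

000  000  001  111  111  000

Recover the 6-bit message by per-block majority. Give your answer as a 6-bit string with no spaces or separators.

Block 1 (000): 0 ones → 0
Block 2 (000): 0 ones → 0
Block 3 (001): 1 one → 0
Block 4 (111): 3 ones → 1
Block 5 (111): 3 ones → 1
Block 6 (000): 0 ones → 0

000110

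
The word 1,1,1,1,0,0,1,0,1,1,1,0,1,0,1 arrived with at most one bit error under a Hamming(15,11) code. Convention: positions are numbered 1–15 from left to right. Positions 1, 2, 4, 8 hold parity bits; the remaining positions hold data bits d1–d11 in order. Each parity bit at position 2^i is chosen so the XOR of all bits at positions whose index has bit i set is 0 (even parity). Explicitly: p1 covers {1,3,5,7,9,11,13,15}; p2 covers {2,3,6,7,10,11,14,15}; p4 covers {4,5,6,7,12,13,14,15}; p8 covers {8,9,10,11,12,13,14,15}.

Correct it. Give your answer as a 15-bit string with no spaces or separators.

111100100110101

s1 (pos 1,3,5,7,9,11,13,15): 1⊕1⊕0⊕1⊕1⊕1⊕1⊕1 = 1
s2 (pos 2,3,6,7,10,11,14,15): 1⊕1⊕0⊕1⊕1⊕1⊕0⊕1 = 0
s4 (pos 4,5,6,7,12,13,14,15): 1⊕0⊕0⊕1⊕0⊕1⊕0⊕1 = 0
s8 (pos 8,9,10,11,12,13,14,15): 0⊕1⊕1⊕1⊕0⊕1⊕0⊕1 = 1
Syndrome s8…s1 = 1001 → error at position 9.
Flip position 9: 111100101110101 → 111100100110101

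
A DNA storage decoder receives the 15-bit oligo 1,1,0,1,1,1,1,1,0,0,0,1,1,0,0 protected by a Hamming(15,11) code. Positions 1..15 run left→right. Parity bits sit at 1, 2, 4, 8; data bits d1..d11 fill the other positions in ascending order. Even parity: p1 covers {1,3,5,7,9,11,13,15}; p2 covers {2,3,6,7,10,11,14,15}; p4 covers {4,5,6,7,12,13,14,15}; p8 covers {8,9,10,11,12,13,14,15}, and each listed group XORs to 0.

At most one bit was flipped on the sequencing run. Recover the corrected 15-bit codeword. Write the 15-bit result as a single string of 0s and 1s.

110111110101100

s1 (pos 1,3,5,7,9,11,13,15): 1⊕0⊕1⊕1⊕0⊕0⊕1⊕0 = 0
s2 (pos 2,3,6,7,10,11,14,15): 1⊕0⊕1⊕1⊕0⊕0⊕0⊕0 = 1
s4 (pos 4,5,6,7,12,13,14,15): 1⊕1⊕1⊕1⊕1⊕1⊕0⊕0 = 0
s8 (pos 8,9,10,11,12,13,14,15): 1⊕0⊕0⊕0⊕1⊕1⊕0⊕0 = 1
Syndrome s8…s1 = 1010 → error at position 10.
Flip position 10: 110111110001100 → 110111110101100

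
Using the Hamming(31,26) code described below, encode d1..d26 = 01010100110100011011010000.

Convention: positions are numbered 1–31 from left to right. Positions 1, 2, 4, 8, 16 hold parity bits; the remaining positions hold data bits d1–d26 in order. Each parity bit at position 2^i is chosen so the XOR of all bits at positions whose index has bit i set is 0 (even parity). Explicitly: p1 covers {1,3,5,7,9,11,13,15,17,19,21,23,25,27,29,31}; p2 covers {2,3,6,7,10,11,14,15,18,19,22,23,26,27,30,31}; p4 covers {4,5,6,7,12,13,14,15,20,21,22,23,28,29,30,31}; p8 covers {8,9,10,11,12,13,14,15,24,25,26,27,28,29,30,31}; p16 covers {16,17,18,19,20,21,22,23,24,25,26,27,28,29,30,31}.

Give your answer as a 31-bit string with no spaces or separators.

Place data at non-parity positions: p1 p2 0 p4 1 0 1 p8 0 1 0 0 1 1 0 p16 1 0 0 0 1 1 0 1 1 0 1 0 0 0 0
p1 (pos 1,3,5,7,9,11,13,15,17,19,21,23,25,27,29,31): XOR of data positions = 0⊕1⊕1⊕0⊕0⊕1⊕0⊕1⊕0⊕1⊕0⊕1⊕1⊕0⊕0 = 1
p2 (pos 2,3,6,7,10,11,14,15,18,19,22,23,26,27,30,31): XOR of data positions = 0⊕0⊕1⊕1⊕0⊕1⊕0⊕0⊕0⊕1⊕0⊕0⊕1⊕0⊕0 = 1
p4 (pos 4,5,6,7,12,13,14,15,20,21,22,23,28,29,30,31): XOR of data positions = 1⊕0⊕1⊕0⊕1⊕1⊕0⊕0⊕1⊕1⊕0⊕0⊕0⊕0⊕0 = 0
p8 (pos 8,9,10,11,12,13,14,15,24,25,26,27,28,29,30,31): XOR of data positions = 0⊕1⊕0⊕0⊕1⊕1⊕0⊕1⊕1⊕0⊕1⊕0⊕0⊕0⊕0 = 0
p16 (pos 16,17,18,19,20,21,22,23,24,25,26,27,28,29,30,31): XOR of data positions = 1⊕0⊕0⊕0⊕1⊕1⊕0⊕1⊕1⊕0⊕1⊕0⊕0⊕0⊕0 = 0
Codeword: 1100101001001100100011011010000

1100101001001100100011011010000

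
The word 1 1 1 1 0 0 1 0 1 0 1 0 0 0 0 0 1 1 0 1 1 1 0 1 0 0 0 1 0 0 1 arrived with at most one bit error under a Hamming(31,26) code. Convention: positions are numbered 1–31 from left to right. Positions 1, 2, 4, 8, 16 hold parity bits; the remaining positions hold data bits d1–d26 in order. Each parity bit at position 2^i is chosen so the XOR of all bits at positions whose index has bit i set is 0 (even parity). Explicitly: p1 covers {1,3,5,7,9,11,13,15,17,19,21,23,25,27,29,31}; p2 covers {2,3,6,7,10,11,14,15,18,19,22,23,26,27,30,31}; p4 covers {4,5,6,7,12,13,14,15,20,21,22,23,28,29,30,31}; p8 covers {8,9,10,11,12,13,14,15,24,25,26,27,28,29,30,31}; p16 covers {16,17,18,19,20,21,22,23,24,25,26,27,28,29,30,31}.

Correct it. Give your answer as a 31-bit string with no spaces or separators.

1111001010100100110111010001001

s1 (pos 1,3,5,7,9,11,13,15,17,19,21,23,25,27,29,31): 1⊕1⊕0⊕1⊕1⊕1⊕0⊕0⊕1⊕0⊕1⊕0⊕0⊕0⊕0⊕1 = 0
s2 (pos 2,3,6,7,10,11,14,15,18,19,22,23,26,27,30,31): 1⊕1⊕0⊕1⊕0⊕1⊕0⊕0⊕1⊕0⊕1⊕0⊕0⊕0⊕0⊕1 = 1
s4 (pos 4,5,6,7,12,13,14,15,20,21,22,23,28,29,30,31): 1⊕0⊕0⊕1⊕0⊕0⊕0⊕0⊕1⊕1⊕1⊕0⊕1⊕0⊕0⊕1 = 1
s8 (pos 8,9,10,11,12,13,14,15,24,25,26,27,28,29,30,31): 0⊕1⊕0⊕1⊕0⊕0⊕0⊕0⊕1⊕0⊕0⊕0⊕1⊕0⊕0⊕1 = 1
s16 (pos 16,17,18,19,20,21,22,23,24,25,26,27,28,29,30,31): 0⊕1⊕1⊕0⊕1⊕1⊕1⊕0⊕1⊕0⊕0⊕0⊕1⊕0⊕0⊕1 = 0
Syndrome s16…s1 = 01110 → error at position 14.
Flip position 14: 1111001010100000110111010001001 → 1111001010100100110111010001001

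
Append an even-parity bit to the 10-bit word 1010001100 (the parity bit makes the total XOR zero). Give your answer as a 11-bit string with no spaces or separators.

XOR of the 10 data bits: 1⊕0⊕1⊕0⊕0⊕0⊕1⊕1⊕0⊕0 = 0
Parity bit = 0 (so all 11 bits XOR to 0).

10100011000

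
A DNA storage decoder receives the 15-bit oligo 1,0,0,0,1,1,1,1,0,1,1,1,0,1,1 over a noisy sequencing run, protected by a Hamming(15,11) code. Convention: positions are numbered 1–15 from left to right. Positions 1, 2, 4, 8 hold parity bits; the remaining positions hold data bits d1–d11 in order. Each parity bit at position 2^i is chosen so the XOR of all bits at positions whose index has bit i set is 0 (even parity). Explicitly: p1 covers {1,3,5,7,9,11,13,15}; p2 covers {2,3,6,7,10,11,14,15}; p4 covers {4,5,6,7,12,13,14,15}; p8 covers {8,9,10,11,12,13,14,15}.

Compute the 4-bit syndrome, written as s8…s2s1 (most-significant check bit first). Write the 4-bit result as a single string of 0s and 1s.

0001

s1 (pos 1,3,5,7,9,11,13,15): 1⊕0⊕1⊕1⊕0⊕1⊕0⊕1 = 1
s2 (pos 2,3,6,7,10,11,14,15): 0⊕0⊕1⊕1⊕1⊕1⊕1⊕1 = 0
s4 (pos 4,5,6,7,12,13,14,15): 0⊕1⊕1⊕1⊕1⊕0⊕1⊕1 = 0
s8 (pos 8,9,10,11,12,13,14,15): 1⊕0⊕1⊕1⊕1⊕0⊕1⊕1 = 0
Syndrome s8…s1 = 0001 → error at position 1.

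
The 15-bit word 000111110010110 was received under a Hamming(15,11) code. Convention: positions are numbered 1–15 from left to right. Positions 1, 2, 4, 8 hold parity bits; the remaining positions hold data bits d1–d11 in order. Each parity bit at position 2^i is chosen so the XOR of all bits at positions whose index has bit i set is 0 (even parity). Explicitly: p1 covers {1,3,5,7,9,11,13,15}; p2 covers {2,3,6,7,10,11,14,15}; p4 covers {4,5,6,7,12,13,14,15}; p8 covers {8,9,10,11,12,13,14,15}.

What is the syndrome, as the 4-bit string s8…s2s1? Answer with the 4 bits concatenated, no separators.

s1 (pos 1,3,5,7,9,11,13,15): 0⊕0⊕1⊕1⊕0⊕1⊕1⊕0 = 0
s2 (pos 2,3,6,7,10,11,14,15): 0⊕0⊕1⊕1⊕0⊕1⊕1⊕0 = 0
s4 (pos 4,5,6,7,12,13,14,15): 1⊕1⊕1⊕1⊕0⊕1⊕1⊕0 = 0
s8 (pos 8,9,10,11,12,13,14,15): 1⊕0⊕0⊕1⊕0⊕1⊕1⊕0 = 0
Syndrome s8…s1 = 0000 → no error.

0000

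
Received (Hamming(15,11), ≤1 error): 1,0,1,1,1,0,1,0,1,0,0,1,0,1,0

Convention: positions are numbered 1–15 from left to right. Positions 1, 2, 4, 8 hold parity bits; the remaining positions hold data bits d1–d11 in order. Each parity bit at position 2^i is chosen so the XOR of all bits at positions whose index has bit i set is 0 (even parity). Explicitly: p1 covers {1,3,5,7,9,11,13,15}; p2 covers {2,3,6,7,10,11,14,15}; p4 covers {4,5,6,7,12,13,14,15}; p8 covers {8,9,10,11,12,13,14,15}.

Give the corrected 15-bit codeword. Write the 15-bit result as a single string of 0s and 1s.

101110101001011

s1 (pos 1,3,5,7,9,11,13,15): 1⊕1⊕1⊕1⊕1⊕0⊕0⊕0 = 1
s2 (pos 2,3,6,7,10,11,14,15): 0⊕1⊕0⊕1⊕0⊕0⊕1⊕0 = 1
s4 (pos 4,5,6,7,12,13,14,15): 1⊕1⊕0⊕1⊕1⊕0⊕1⊕0 = 1
s8 (pos 8,9,10,11,12,13,14,15): 0⊕1⊕0⊕0⊕1⊕0⊕1⊕0 = 1
Syndrome s8…s1 = 1111 → error at position 15.
Flip position 15: 101110101001010 → 101110101001011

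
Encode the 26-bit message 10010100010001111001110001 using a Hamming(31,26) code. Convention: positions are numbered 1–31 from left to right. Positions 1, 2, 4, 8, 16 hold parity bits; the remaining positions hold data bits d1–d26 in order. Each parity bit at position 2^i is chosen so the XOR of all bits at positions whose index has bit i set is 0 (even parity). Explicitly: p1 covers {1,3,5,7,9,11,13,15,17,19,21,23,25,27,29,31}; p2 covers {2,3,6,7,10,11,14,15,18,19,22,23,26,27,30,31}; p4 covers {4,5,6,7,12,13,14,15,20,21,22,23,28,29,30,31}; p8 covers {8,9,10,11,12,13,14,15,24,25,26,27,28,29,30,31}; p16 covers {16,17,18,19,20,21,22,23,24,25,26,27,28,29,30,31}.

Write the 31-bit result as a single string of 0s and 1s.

Place data at non-parity positions: p1 p2 1 p4 0 0 1 p8 0 1 0 0 0 1 0 p16 0 0 1 1 1 1 0 0 1 1 1 0 0 0 1
p1 (pos 1,3,5,7,9,11,13,15,17,19,21,23,25,27,29,31): XOR of data positions = 1⊕0⊕1⊕0⊕0⊕0⊕0⊕0⊕1⊕1⊕0⊕1⊕1⊕0⊕1 = 1
p2 (pos 2,3,6,7,10,11,14,15,18,19,22,23,26,27,30,31): XOR of data positions = 1⊕0⊕1⊕1⊕0⊕1⊕0⊕0⊕1⊕1⊕0⊕1⊕1⊕0⊕1 = 1
p4 (pos 4,5,6,7,12,13,14,15,20,21,22,23,28,29,30,31): XOR of data positions = 0⊕0⊕1⊕0⊕0⊕1⊕0⊕1⊕1⊕1⊕0⊕0⊕0⊕0⊕1 = 0
p8 (pos 8,9,10,11,12,13,14,15,24,25,26,27,28,29,30,31): XOR of data positions = 0⊕1⊕0⊕0⊕0⊕1⊕0⊕0⊕1⊕1⊕1⊕0⊕0⊕0⊕1 = 0
p16 (pos 16,17,18,19,20,21,22,23,24,25,26,27,28,29,30,31): XOR of data positions = 0⊕0⊕1⊕1⊕1⊕1⊕0⊕0⊕1⊕1⊕1⊕0⊕0⊕0⊕1 = 0
Codeword: 1110001001000100001111001110001

1110001001000100001111001110001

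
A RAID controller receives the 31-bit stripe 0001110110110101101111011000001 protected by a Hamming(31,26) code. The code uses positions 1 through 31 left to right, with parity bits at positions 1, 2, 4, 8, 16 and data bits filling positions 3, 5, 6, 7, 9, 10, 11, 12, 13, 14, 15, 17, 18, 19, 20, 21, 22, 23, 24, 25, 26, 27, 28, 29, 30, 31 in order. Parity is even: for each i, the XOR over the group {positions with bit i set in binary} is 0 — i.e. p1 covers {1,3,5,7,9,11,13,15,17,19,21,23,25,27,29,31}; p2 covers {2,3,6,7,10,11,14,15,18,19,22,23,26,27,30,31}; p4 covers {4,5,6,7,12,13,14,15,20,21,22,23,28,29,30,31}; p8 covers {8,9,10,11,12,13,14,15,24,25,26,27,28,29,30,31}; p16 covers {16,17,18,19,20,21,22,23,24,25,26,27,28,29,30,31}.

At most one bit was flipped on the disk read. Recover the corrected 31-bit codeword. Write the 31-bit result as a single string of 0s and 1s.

s1 (pos 1,3,5,7,9,11,13,15,17,19,21,23,25,27,29,31): 0⊕0⊕1⊕0⊕1⊕1⊕0⊕0⊕1⊕1⊕1⊕0⊕1⊕0⊕0⊕1 = 0
s2 (pos 2,3,6,7,10,11,14,15,18,19,22,23,26,27,30,31): 0⊕0⊕1⊕0⊕0⊕1⊕1⊕0⊕0⊕1⊕1⊕0⊕0⊕0⊕0⊕1 = 0
s4 (pos 4,5,6,7,12,13,14,15,20,21,22,23,28,29,30,31): 1⊕1⊕1⊕0⊕1⊕0⊕1⊕0⊕1⊕1⊕1⊕0⊕0⊕0⊕0⊕1 = 1
s8 (pos 8,9,10,11,12,13,14,15,24,25,26,27,28,29,30,31): 1⊕1⊕0⊕1⊕1⊕0⊕1⊕0⊕1⊕1⊕0⊕0⊕0⊕0⊕0⊕1 = 0
s16 (pos 16,17,18,19,20,21,22,23,24,25,26,27,28,29,30,31): 1⊕1⊕0⊕1⊕1⊕1⊕1⊕0⊕1⊕1⊕0⊕0⊕0⊕0⊕0⊕1 = 1
Syndrome s16…s1 = 10100 → error at position 20.
Flip position 20: 0001110110110101101111011000001 → 0001110110110101101011011000001

0001110110110101101011011000001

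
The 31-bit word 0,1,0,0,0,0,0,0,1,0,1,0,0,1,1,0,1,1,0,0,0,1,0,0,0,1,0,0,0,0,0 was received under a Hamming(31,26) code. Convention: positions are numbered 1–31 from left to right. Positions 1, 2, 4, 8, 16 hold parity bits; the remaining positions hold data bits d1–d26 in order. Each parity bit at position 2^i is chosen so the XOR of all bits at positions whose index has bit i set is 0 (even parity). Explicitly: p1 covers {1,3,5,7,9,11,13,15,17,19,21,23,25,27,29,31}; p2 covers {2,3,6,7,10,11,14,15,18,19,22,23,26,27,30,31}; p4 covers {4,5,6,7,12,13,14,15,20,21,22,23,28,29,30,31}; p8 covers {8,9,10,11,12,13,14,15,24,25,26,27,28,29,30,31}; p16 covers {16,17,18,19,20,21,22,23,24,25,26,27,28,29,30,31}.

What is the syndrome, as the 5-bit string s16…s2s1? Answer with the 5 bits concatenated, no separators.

01110

s1 (pos 1,3,5,7,9,11,13,15,17,19,21,23,25,27,29,31): 0⊕0⊕0⊕0⊕1⊕1⊕0⊕1⊕1⊕0⊕0⊕0⊕0⊕0⊕0⊕0 = 0
s2 (pos 2,3,6,7,10,11,14,15,18,19,22,23,26,27,30,31): 1⊕0⊕0⊕0⊕0⊕1⊕1⊕1⊕1⊕0⊕1⊕0⊕1⊕0⊕0⊕0 = 1
s4 (pos 4,5,6,7,12,13,14,15,20,21,22,23,28,29,30,31): 0⊕0⊕0⊕0⊕0⊕0⊕1⊕1⊕0⊕0⊕1⊕0⊕0⊕0⊕0⊕0 = 1
s8 (pos 8,9,10,11,12,13,14,15,24,25,26,27,28,29,30,31): 0⊕1⊕0⊕1⊕0⊕0⊕1⊕1⊕0⊕0⊕1⊕0⊕0⊕0⊕0⊕0 = 1
s16 (pos 16,17,18,19,20,21,22,23,24,25,26,27,28,29,30,31): 0⊕1⊕1⊕0⊕0⊕0⊕1⊕0⊕0⊕0⊕1⊕0⊕0⊕0⊕0⊕0 = 0
Syndrome s16…s1 = 01110 → error at position 14.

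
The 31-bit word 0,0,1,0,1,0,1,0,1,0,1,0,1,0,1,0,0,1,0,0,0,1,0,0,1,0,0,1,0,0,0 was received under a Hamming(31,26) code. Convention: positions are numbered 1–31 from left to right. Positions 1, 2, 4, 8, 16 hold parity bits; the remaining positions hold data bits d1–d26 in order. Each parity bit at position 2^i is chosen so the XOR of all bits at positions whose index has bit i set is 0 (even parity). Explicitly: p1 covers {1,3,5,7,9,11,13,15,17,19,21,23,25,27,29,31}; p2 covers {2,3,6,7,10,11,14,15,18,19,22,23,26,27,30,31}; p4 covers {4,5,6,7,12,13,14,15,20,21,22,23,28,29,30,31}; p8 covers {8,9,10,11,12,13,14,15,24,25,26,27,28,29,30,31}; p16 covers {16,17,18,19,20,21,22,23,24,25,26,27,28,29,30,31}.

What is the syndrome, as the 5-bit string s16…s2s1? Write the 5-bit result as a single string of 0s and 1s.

s1 (pos 1,3,5,7,9,11,13,15,17,19,21,23,25,27,29,31): 0⊕1⊕1⊕1⊕1⊕1⊕1⊕1⊕0⊕0⊕0⊕0⊕1⊕0⊕0⊕0 = 0
s2 (pos 2,3,6,7,10,11,14,15,18,19,22,23,26,27,30,31): 0⊕1⊕0⊕1⊕0⊕1⊕0⊕1⊕1⊕0⊕1⊕0⊕0⊕0⊕0⊕0 = 0
s4 (pos 4,5,6,7,12,13,14,15,20,21,22,23,28,29,30,31): 0⊕1⊕0⊕1⊕0⊕1⊕0⊕1⊕0⊕0⊕1⊕0⊕1⊕0⊕0⊕0 = 0
s8 (pos 8,9,10,11,12,13,14,15,24,25,26,27,28,29,30,31): 0⊕1⊕0⊕1⊕0⊕1⊕0⊕1⊕0⊕1⊕0⊕0⊕1⊕0⊕0⊕0 = 0
s16 (pos 16,17,18,19,20,21,22,23,24,25,26,27,28,29,30,31): 0⊕0⊕1⊕0⊕0⊕0⊕1⊕0⊕0⊕1⊕0⊕0⊕1⊕0⊕0⊕0 = 0
Syndrome s16…s1 = 00000 → no error.

00000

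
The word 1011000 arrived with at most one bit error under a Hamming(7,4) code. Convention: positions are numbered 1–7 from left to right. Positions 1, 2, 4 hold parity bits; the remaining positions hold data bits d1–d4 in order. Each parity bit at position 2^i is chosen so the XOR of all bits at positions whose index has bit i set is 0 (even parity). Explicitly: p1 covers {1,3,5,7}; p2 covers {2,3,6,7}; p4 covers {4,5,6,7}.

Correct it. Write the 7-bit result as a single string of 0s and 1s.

1011010

s1 (pos 1,3,5,7): 1⊕1⊕0⊕0 = 0
s2 (pos 2,3,6,7): 0⊕1⊕0⊕0 = 1
s4 (pos 4,5,6,7): 1⊕0⊕0⊕0 = 1
Syndrome s4…s1 = 110 → error at position 6.
Flip position 6: 1011000 → 1011010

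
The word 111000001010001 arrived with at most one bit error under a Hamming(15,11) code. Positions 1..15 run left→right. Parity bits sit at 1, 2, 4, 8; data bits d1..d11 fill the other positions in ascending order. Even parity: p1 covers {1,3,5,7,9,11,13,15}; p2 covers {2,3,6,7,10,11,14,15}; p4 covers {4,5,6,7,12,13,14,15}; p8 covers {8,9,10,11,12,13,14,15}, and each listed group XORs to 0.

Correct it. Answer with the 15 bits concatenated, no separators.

111000001010101

s1 (pos 1,3,5,7,9,11,13,15): 1⊕1⊕0⊕0⊕1⊕1⊕0⊕1 = 1
s2 (pos 2,3,6,7,10,11,14,15): 1⊕1⊕0⊕0⊕0⊕1⊕0⊕1 = 0
s4 (pos 4,5,6,7,12,13,14,15): 0⊕0⊕0⊕0⊕0⊕0⊕0⊕1 = 1
s8 (pos 8,9,10,11,12,13,14,15): 0⊕1⊕0⊕1⊕0⊕0⊕0⊕1 = 1
Syndrome s8…s1 = 1101 → error at position 13.
Flip position 13: 111000001010001 → 111000001010101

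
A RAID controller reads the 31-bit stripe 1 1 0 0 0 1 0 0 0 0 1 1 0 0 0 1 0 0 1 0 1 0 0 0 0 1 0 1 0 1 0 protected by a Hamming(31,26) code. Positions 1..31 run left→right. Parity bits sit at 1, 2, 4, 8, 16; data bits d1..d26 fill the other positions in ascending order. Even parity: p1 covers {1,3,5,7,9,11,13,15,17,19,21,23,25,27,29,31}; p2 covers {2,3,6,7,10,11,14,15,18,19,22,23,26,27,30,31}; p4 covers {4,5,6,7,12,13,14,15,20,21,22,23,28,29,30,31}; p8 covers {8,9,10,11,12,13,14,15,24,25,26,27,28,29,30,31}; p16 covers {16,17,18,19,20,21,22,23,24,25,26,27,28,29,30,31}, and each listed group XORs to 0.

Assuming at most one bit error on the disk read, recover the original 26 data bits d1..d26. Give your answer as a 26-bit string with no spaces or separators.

s1 (pos 1,3,5,7,9,11,13,15,17,19,21,23,25,27,29,31): 1⊕0⊕0⊕0⊕0⊕1⊕0⊕0⊕0⊕1⊕1⊕0⊕0⊕0⊕0⊕0 = 0
s2 (pos 2,3,6,7,10,11,14,15,18,19,22,23,26,27,30,31): 1⊕0⊕1⊕0⊕0⊕1⊕0⊕0⊕0⊕1⊕0⊕0⊕1⊕0⊕1⊕0 = 0
s4 (pos 4,5,6,7,12,13,14,15,20,21,22,23,28,29,30,31): 0⊕0⊕1⊕0⊕1⊕0⊕0⊕0⊕0⊕1⊕0⊕0⊕1⊕0⊕1⊕0 = 1
s8 (pos 8,9,10,11,12,13,14,15,24,25,26,27,28,29,30,31): 0⊕0⊕0⊕1⊕1⊕0⊕0⊕0⊕0⊕0⊕1⊕0⊕1⊕0⊕1⊕0 = 1
s16 (pos 16,17,18,19,20,21,22,23,24,25,26,27,28,29,30,31): 1⊕0⊕0⊕1⊕0⊕1⊕0⊕0⊕0⊕0⊕1⊕0⊕1⊕0⊕1⊕0 = 0
Syndrome s16…s1 = 01100 → error at position 12.
Flip position 12: 1100010000110001001010000101010 → 1100010000100001001010000101010
Read data bits from positions 3,5,6,7,9,10,11,12,13,14,15,17,18,19,20,21,22,23,24,25,26,27,28,29,30,31: 00100010000001010000101010

00100010000001010000101010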